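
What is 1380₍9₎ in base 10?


Positional values (base 9):
  0 × 9^0 = 0 × 1 = 0
  8 × 9^1 = 8 × 9 = 72
  3 × 9^2 = 3 × 81 = 243
  1 × 9^3 = 1 × 729 = 729
Sum = 0 + 72 + 243 + 729
= 1044


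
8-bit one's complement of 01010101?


Original: 01010101
Invert all bits:
  bit 0: 0 → 1
  bit 1: 1 → 0
  bit 2: 0 → 1
  bit 3: 1 → 0
  bit 4: 0 → 1
  bit 5: 1 → 0
  bit 6: 0 → 1
  bit 7: 1 → 0
= 10101010


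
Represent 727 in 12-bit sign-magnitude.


Sign bit: 0 (positive)
Magnitude: 727 = 01011010111
= 001011010111


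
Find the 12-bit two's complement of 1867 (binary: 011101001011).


Original: 011101001011
Step 1 - Invert all bits: 100010110100
Step 2 - Add 1: 100010110100 + 1
= 100010110101 (represents -1867)


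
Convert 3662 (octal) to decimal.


Positional values:
Position 0: 2 × 8^0 = 2
Position 1: 6 × 8^1 = 48
Position 2: 6 × 8^2 = 384
Position 3: 3 × 8^3 = 1536
Sum = 2 + 48 + 384 + 1536
= 1970


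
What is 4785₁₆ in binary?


Each hex digit → 4 binary bits:
  4 = 0100
  7 = 0111
  8 = 1000
  5 = 0101
Concatenate: 0100 0111 1000 0101
= 0100011110000101


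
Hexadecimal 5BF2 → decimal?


Positional values:
Position 0: 2 × 16^0 = 2 × 1 = 2
Position 1: F × 16^1 = 15 × 16 = 240
Position 2: B × 16^2 = 11 × 256 = 2816
Position 3: 5 × 16^3 = 5 × 4096 = 20480
Sum = 2 + 240 + 2816 + 20480
= 23538


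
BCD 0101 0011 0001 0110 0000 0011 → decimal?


Each 4-bit group → digit:
  0101 → 5
  0011 → 3
  0001 → 1
  0110 → 6
  0000 → 0
  0011 → 3
= 531603


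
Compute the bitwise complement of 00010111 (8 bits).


Original: 00010111
Invert all bits:
  bit 0: 0 → 1
  bit 1: 0 → 1
  bit 2: 0 → 1
  bit 3: 1 → 0
  bit 4: 0 → 1
  bit 5: 1 → 0
  bit 6: 1 → 0
  bit 7: 1 → 0
= 11101000


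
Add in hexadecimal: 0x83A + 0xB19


Align and add column by column (LSB to MSB, each column mod 16 with carry):
  083A
+ 0B19
  ----
  col 0: A(10) + 9(9) + 0 (carry in) = 19 → 3(3), carry out 1
  col 1: 3(3) + 1(1) + 1 (carry in) = 5 → 5(5), carry out 0
  col 2: 8(8) + B(11) + 0 (carry in) = 19 → 3(3), carry out 1
  col 3: 0(0) + 0(0) + 1 (carry in) = 1 → 1(1), carry out 0
Reading digits MSB→LSB: 1353
Strip leading zeros: 1353
= 0x1353


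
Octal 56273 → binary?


Each octal digit → 3 binary bits:
  5 = 101
  6 = 110
  2 = 010
  7 = 111
  3 = 011
Concatenate: 101 110 010 111 011
= 101110010111011


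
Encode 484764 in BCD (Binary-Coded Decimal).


Each digit → 4-bit binary:
  4 → 0100
  8 → 1000
  4 → 0100
  7 → 0111
  6 → 0110
  4 → 0100
= 0100 1000 0100 0111 0110 0100


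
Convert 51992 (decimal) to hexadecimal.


Divide by 16 repeatedly:
51992 ÷ 16 = 3249 remainder 8 (8)
3249 ÷ 16 = 203 remainder 1 (1)
203 ÷ 16 = 12 remainder 11 (B)
12 ÷ 16 = 0 remainder 12 (C)
Reading remainders bottom-up:
= 0xCB18


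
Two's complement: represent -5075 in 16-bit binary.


Original: 0001001111010011
Step 1 - Invert all bits: 1110110000101100
Step 2 - Add 1: 1110110000101100 + 1
= 1110110000101101 (represents -5075)


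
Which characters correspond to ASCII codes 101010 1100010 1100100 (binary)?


Codes (binary): 101010 1100010 1100100
Per-code ASCII lookup:
  101010 = 42  (special character) → '*'
  1100010 = 98  (range 97-122: lowercase, 98 - 97 = 1) → 'b'
  1100100 = 100  (range 97-122: lowercase, 100 - 97 = 3) → 'd'
= '*bd'


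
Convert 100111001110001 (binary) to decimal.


Positional values:
Bit 0: 1 × 2^0 = 1
Bit 4: 1 × 2^4 = 16
Bit 5: 1 × 2^5 = 32
Bit 6: 1 × 2^6 = 64
Bit 9: 1 × 2^9 = 512
Bit 10: 1 × 2^10 = 1024
Bit 11: 1 × 2^11 = 2048
Bit 14: 1 × 2^14 = 16384
Sum = 1 + 16 + 32 + 64 + 512 + 1024 + 2048 + 16384
= 20081


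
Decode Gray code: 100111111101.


Gray code: 100111111101
MSB stays the same: 1
Each subsequent bit = prev_binary XOR current_gray:
  B[1] = 1 XOR 0 = 1
  B[2] = 1 XOR 0 = 1
  B[3] = 1 XOR 1 = 0
  B[4] = 0 XOR 1 = 1
  B[5] = 1 XOR 1 = 0
  B[6] = 0 XOR 1 = 1
  B[7] = 1 XOR 1 = 0
  B[8] = 0 XOR 1 = 1
  B[9] = 1 XOR 1 = 0
  B[10] = 0 XOR 0 = 0
  B[11] = 0 XOR 1 = 1
= 111010101001 (3753 decimal)


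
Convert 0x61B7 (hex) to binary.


Each hex digit → 4 binary bits:
  6 = 0110
  1 = 0001
  B = 1011
  7 = 0111
Concatenate: 0110 0001 1011 0111
= 0110000110110111


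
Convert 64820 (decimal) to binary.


Divide by 2 repeatedly:
64820 ÷ 2 = 32410 remainder 0
32410 ÷ 2 = 16205 remainder 0
16205 ÷ 2 = 8102 remainder 1
8102 ÷ 2 = 4051 remainder 0
4051 ÷ 2 = 2025 remainder 1
2025 ÷ 2 = 1012 remainder 1
1012 ÷ 2 = 506 remainder 0
506 ÷ 2 = 253 remainder 0
253 ÷ 2 = 126 remainder 1
126 ÷ 2 = 63 remainder 0
63 ÷ 2 = 31 remainder 1
31 ÷ 2 = 15 remainder 1
15 ÷ 2 = 7 remainder 1
7 ÷ 2 = 3 remainder 1
3 ÷ 2 = 1 remainder 1
1 ÷ 2 = 0 remainder 1
Reading remainders bottom-up:
= 1111110100110100


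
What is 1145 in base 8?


Divide by 8 repeatedly:
1145 ÷ 8 = 143 remainder 1
143 ÷ 8 = 17 remainder 7
17 ÷ 8 = 2 remainder 1
2 ÷ 8 = 0 remainder 2
Reading remainders bottom-up:
= 0o2171


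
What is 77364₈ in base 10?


Positional values:
Position 0: 4 × 8^0 = 4
Position 1: 6 × 8^1 = 48
Position 2: 3 × 8^2 = 192
Position 3: 7 × 8^3 = 3584
Position 4: 7 × 8^4 = 28672
Sum = 4 + 48 + 192 + 3584 + 28672
= 32500


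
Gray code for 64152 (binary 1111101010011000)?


Binary: 1111101010011000
Gray code: G = B XOR (B >> 1)
B >> 1 = 0111110101001100
1111101010011000 XOR 0111110101001100:
  1 XOR 0 = 1
  1 XOR 1 = 0
  1 XOR 1 = 0
  1 XOR 1 = 0
  1 XOR 1 = 0
  0 XOR 1 = 1
  1 XOR 0 = 1
  0 XOR 1 = 1
  1 XOR 0 = 1
  0 XOR 1 = 1
  0 XOR 0 = 0
  1 XOR 0 = 1
  1 XOR 1 = 0
  0 XOR 1 = 1
  0 XOR 0 = 0
  0 XOR 0 = 0
= 1000011111010100


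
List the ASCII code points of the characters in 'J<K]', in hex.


String: 'J<K]'  (4 characters)
Per-character ASCII lookup:
  'J': uppercase starts at 65: 'J' = 65 + 9 = 74 → 0x4A
  '<': special character: '<' = 60 → 0x3C
  'K': uppercase starts at 65: 'K' = 65 + 10 = 75 → 0x4B
  ']': special character: ']' = 93 → 0x5D
= 0x4A 0x3C 0x4B 0x5D


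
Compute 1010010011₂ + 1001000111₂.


Align and add column by column (LSB to MSB, carry propagating):
  01010010011
+ 01001000111
  -----------
  col 0: 1 + 1 + 0 (carry in) = 2 → bit 0, carry out 1
  col 1: 1 + 1 + 1 (carry in) = 3 → bit 1, carry out 1
  col 2: 0 + 1 + 1 (carry in) = 2 → bit 0, carry out 1
  col 3: 0 + 0 + 1 (carry in) = 1 → bit 1, carry out 0
  col 4: 1 + 0 + 0 (carry in) = 1 → bit 1, carry out 0
  col 5: 0 + 0 + 0 (carry in) = 0 → bit 0, carry out 0
  col 6: 0 + 1 + 0 (carry in) = 1 → bit 1, carry out 0
  col 7: 1 + 0 + 0 (carry in) = 1 → bit 1, carry out 0
  col 8: 0 + 0 + 0 (carry in) = 0 → bit 0, carry out 0
  col 9: 1 + 1 + 0 (carry in) = 2 → bit 0, carry out 1
  col 10: 0 + 0 + 1 (carry in) = 1 → bit 1, carry out 0
Reading bits MSB→LSB: 10011011010
Strip leading zeros: 10011011010
= 10011011010


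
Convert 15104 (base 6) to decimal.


Positional values (base 6):
  4 × 6^0 = 4 × 1 = 4
  0 × 6^1 = 0 × 6 = 0
  1 × 6^2 = 1 × 36 = 36
  5 × 6^3 = 5 × 216 = 1080
  1 × 6^4 = 1 × 1296 = 1296
Sum = 4 + 0 + 36 + 1080 + 1296
= 2416


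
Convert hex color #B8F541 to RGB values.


Hex: #B8F541
R = B8₁₆ = 184
G = F5₁₆ = 245
B = 41₁₆ = 65
= RGB(184, 245, 65)


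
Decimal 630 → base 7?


Divide by 7 repeatedly:
630 ÷ 7 = 90 remainder 0
90 ÷ 7 = 12 remainder 6
12 ÷ 7 = 1 remainder 5
1 ÷ 7 = 0 remainder 1
Reading remainders bottom-up:
= 1560


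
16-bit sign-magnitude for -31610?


Sign bit: 1 (negative)
Magnitude: 31610 = 111101101111010
= 1111101101111010


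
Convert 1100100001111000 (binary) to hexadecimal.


Group into 4-bit nibbles: 1100100001111000
  1100 = C
  1000 = 8
  0111 = 7
  1000 = 8
= 0xC878


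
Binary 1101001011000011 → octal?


Group into 3-bit groups: 001101001011000011
  001 = 1
  101 = 5
  001 = 1
  011 = 3
  000 = 0
  011 = 3
= 0o151303


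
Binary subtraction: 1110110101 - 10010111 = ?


Align and subtract column by column (LSB to MSB, borrowing when needed):
  1110110101
- 0010010111
  ----------
  col 0: (1 - 0 borrow-in) - 1 → 1 - 1 = 0, borrow out 0
  col 1: (0 - 0 borrow-in) - 1 → borrow from next column: (0+2) - 1 = 1, borrow out 1
  col 2: (1 - 1 borrow-in) - 1 → borrow from next column: (0+2) - 1 = 1, borrow out 1
  col 3: (0 - 1 borrow-in) - 0 → borrow from next column: (-1+2) - 0 = 1, borrow out 1
  col 4: (1 - 1 borrow-in) - 1 → borrow from next column: (0+2) - 1 = 1, borrow out 1
  col 5: (1 - 1 borrow-in) - 0 → 0 - 0 = 0, borrow out 0
  col 6: (0 - 0 borrow-in) - 0 → 0 - 0 = 0, borrow out 0
  col 7: (1 - 0 borrow-in) - 1 → 1 - 1 = 0, borrow out 0
  col 8: (1 - 0 borrow-in) - 0 → 1 - 0 = 1, borrow out 0
  col 9: (1 - 0 borrow-in) - 0 → 1 - 0 = 1, borrow out 0
Reading bits MSB→LSB: 1100011110
Strip leading zeros: 1100011110
= 1100011110


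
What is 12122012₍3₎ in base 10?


Positional values (base 3):
  2 × 3^0 = 2 × 1 = 2
  1 × 3^1 = 1 × 3 = 3
  0 × 3^2 = 0 × 9 = 0
  2 × 3^3 = 2 × 27 = 54
  2 × 3^4 = 2 × 81 = 162
  1 × 3^5 = 1 × 243 = 243
  2 × 3^6 = 2 × 729 = 1458
  1 × 3^7 = 1 × 2187 = 2187
Sum = 2 + 3 + 0 + 54 + 162 + 243 + 1458 + 2187
= 4109


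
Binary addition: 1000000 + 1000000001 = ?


Align and add column by column (LSB to MSB, carry propagating):
  00001000000
+ 01000000001
  -----------
  col 0: 0 + 1 + 0 (carry in) = 1 → bit 1, carry out 0
  col 1: 0 + 0 + 0 (carry in) = 0 → bit 0, carry out 0
  col 2: 0 + 0 + 0 (carry in) = 0 → bit 0, carry out 0
  col 3: 0 + 0 + 0 (carry in) = 0 → bit 0, carry out 0
  col 4: 0 + 0 + 0 (carry in) = 0 → bit 0, carry out 0
  col 5: 0 + 0 + 0 (carry in) = 0 → bit 0, carry out 0
  col 6: 1 + 0 + 0 (carry in) = 1 → bit 1, carry out 0
  col 7: 0 + 0 + 0 (carry in) = 0 → bit 0, carry out 0
  col 8: 0 + 0 + 0 (carry in) = 0 → bit 0, carry out 0
  col 9: 0 + 1 + 0 (carry in) = 1 → bit 1, carry out 0
  col 10: 0 + 0 + 0 (carry in) = 0 → bit 0, carry out 0
Reading bits MSB→LSB: 01001000001
Strip leading zeros: 1001000001
= 1001000001


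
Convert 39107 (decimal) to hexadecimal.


Divide by 16 repeatedly:
39107 ÷ 16 = 2444 remainder 3 (3)
2444 ÷ 16 = 152 remainder 12 (C)
152 ÷ 16 = 9 remainder 8 (8)
9 ÷ 16 = 0 remainder 9 (9)
Reading remainders bottom-up:
= 0x98C3


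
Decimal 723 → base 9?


Divide by 9 repeatedly:
723 ÷ 9 = 80 remainder 3
80 ÷ 9 = 8 remainder 8
8 ÷ 9 = 0 remainder 8
Reading remainders bottom-up:
= 883


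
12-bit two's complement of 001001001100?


Original: 001001001100
Step 1 - Invert all bits: 110110110011
Step 2 - Add 1: 110110110011 + 1
= 110110110100 (represents -588)


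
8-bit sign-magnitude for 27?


Sign bit: 0 (positive)
Magnitude: 27 = 0011011
= 00011011


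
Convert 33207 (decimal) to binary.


Divide by 2 repeatedly:
33207 ÷ 2 = 16603 remainder 1
16603 ÷ 2 = 8301 remainder 1
8301 ÷ 2 = 4150 remainder 1
4150 ÷ 2 = 2075 remainder 0
2075 ÷ 2 = 1037 remainder 1
1037 ÷ 2 = 518 remainder 1
518 ÷ 2 = 259 remainder 0
259 ÷ 2 = 129 remainder 1
129 ÷ 2 = 64 remainder 1
64 ÷ 2 = 32 remainder 0
32 ÷ 2 = 16 remainder 0
16 ÷ 2 = 8 remainder 0
8 ÷ 2 = 4 remainder 0
4 ÷ 2 = 2 remainder 0
2 ÷ 2 = 1 remainder 0
1 ÷ 2 = 0 remainder 1
Reading remainders bottom-up:
= 1000000110110111


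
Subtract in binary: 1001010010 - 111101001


Align and subtract column by column (LSB to MSB, borrowing when needed):
  1001010010
- 0111101001
  ----------
  col 0: (0 - 0 borrow-in) - 1 → borrow from next column: (0+2) - 1 = 1, borrow out 1
  col 1: (1 - 1 borrow-in) - 0 → 0 - 0 = 0, borrow out 0
  col 2: (0 - 0 borrow-in) - 0 → 0 - 0 = 0, borrow out 0
  col 3: (0 - 0 borrow-in) - 1 → borrow from next column: (0+2) - 1 = 1, borrow out 1
  col 4: (1 - 1 borrow-in) - 0 → 0 - 0 = 0, borrow out 0
  col 5: (0 - 0 borrow-in) - 1 → borrow from next column: (0+2) - 1 = 1, borrow out 1
  col 6: (1 - 1 borrow-in) - 1 → borrow from next column: (0+2) - 1 = 1, borrow out 1
  col 7: (0 - 1 borrow-in) - 1 → borrow from next column: (-1+2) - 1 = 0, borrow out 1
  col 8: (0 - 1 borrow-in) - 1 → borrow from next column: (-1+2) - 1 = 0, borrow out 1
  col 9: (1 - 1 borrow-in) - 0 → 0 - 0 = 0, borrow out 0
Reading bits MSB→LSB: 0001101001
Strip leading zeros: 1101001
= 1101001


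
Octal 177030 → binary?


Each octal digit → 3 binary bits:
  1 = 001
  7 = 111
  7 = 111
  0 = 000
  3 = 011
  0 = 000
Concatenate: 001 111 111 000 011 000
= 001111111000011000


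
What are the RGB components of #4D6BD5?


Hex: #4D6BD5
R = 4D₁₆ = 77
G = 6B₁₆ = 107
B = D5₁₆ = 213
= RGB(77, 107, 213)


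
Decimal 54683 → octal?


Divide by 8 repeatedly:
54683 ÷ 8 = 6835 remainder 3
6835 ÷ 8 = 854 remainder 3
854 ÷ 8 = 106 remainder 6
106 ÷ 8 = 13 remainder 2
13 ÷ 8 = 1 remainder 5
1 ÷ 8 = 0 remainder 1
Reading remainders bottom-up:
= 0o152633


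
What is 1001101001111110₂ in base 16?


Group into 4-bit nibbles: 1001101001111110
  1001 = 9
  1010 = A
  0111 = 7
  1110 = E
= 0x9A7E


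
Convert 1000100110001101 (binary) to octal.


Group into 3-bit groups: 001000100110001101
  001 = 1
  000 = 0
  100 = 4
  110 = 6
  001 = 1
  101 = 5
= 0o104615


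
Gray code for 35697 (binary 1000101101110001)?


Binary: 1000101101110001
Gray code: G = B XOR (B >> 1)
B >> 1 = 0100010110111000
1000101101110001 XOR 0100010110111000:
  1 XOR 0 = 1
  0 XOR 1 = 1
  0 XOR 0 = 0
  0 XOR 0 = 0
  1 XOR 0 = 1
  0 XOR 1 = 1
  1 XOR 0 = 1
  1 XOR 1 = 0
  0 XOR 1 = 1
  1 XOR 0 = 1
  1 XOR 1 = 0
  1 XOR 1 = 0
  0 XOR 1 = 1
  0 XOR 0 = 0
  0 XOR 0 = 0
  1 XOR 0 = 1
= 1100111011001001


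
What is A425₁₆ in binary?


Each hex digit → 4 binary bits:
  A = 1010
  4 = 0100
  2 = 0010
  5 = 0101
Concatenate: 1010 0100 0010 0101
= 1010010000100101


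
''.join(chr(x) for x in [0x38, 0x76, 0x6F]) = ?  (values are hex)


Codes (hex): 0x38 0x76 0x6F
Per-code ASCII lookup:
  0x38 = 56  (range 48-57: digits, 56 - 48 = 8) → '8'
  0x76 = 118  (range 97-122: lowercase, 118 - 97 = 21) → 'v'
  0x6F = 111  (range 97-122: lowercase, 111 - 97 = 14) → 'o'
= '8vo'


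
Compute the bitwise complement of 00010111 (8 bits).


Original: 00010111
Invert all bits:
  bit 0: 0 → 1
  bit 1: 0 → 1
  bit 2: 0 → 1
  bit 3: 1 → 0
  bit 4: 0 → 1
  bit 5: 1 → 0
  bit 6: 1 → 0
  bit 7: 1 → 0
= 11101000


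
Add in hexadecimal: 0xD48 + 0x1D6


Align and add column by column (LSB to MSB, each column mod 16 with carry):
  0D48
+ 01D6
  ----
  col 0: 8(8) + 6(6) + 0 (carry in) = 14 → E(14), carry out 0
  col 1: 4(4) + D(13) + 0 (carry in) = 17 → 1(1), carry out 1
  col 2: D(13) + 1(1) + 1 (carry in) = 15 → F(15), carry out 0
  col 3: 0(0) + 0(0) + 0 (carry in) = 0 → 0(0), carry out 0
Reading digits MSB→LSB: 0F1E
Strip leading zeros: F1E
= 0xF1E


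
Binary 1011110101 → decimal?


Positional values:
Bit 0: 1 × 2^0 = 1
Bit 2: 1 × 2^2 = 4
Bit 4: 1 × 2^4 = 16
Bit 5: 1 × 2^5 = 32
Bit 6: 1 × 2^6 = 64
Bit 7: 1 × 2^7 = 128
Bit 9: 1 × 2^9 = 512
Sum = 1 + 4 + 16 + 32 + 64 + 128 + 512
= 757


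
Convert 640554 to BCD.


Each digit → 4-bit binary:
  6 → 0110
  4 → 0100
  0 → 0000
  5 → 0101
  5 → 0101
  4 → 0100
= 0110 0100 0000 0101 0101 0100


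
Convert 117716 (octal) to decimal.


Positional values:
Position 0: 6 × 8^0 = 6
Position 1: 1 × 8^1 = 8
Position 2: 7 × 8^2 = 448
Position 3: 7 × 8^3 = 3584
Position 4: 1 × 8^4 = 4096
Position 5: 1 × 8^5 = 32768
Sum = 6 + 8 + 448 + 3584 + 4096 + 32768
= 40910


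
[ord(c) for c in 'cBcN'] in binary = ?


String: 'cBcN'  (4 characters)
Per-character ASCII lookup:
  'c': lowercase starts at 97: 'c' = 97 + 2 = 99 → 1100011
  'B': uppercase starts at 65: 'B' = 65 + 1 = 66 → 1000010
  'c': lowercase starts at 97: 'c' = 97 + 2 = 99 → 1100011
  'N': uppercase starts at 65: 'N' = 65 + 13 = 78 → 1001110
= 1100011 1000010 1100011 1001110


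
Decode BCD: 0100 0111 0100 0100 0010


Each 4-bit group → digit:
  0100 → 4
  0111 → 7
  0100 → 4
  0100 → 4
  0010 → 2
= 47442


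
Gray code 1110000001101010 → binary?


Gray code: 1110000001101010
MSB stays the same: 1
Each subsequent bit = prev_binary XOR current_gray:
  B[1] = 1 XOR 1 = 0
  B[2] = 0 XOR 1 = 1
  B[3] = 1 XOR 0 = 1
  B[4] = 1 XOR 0 = 1
  B[5] = 1 XOR 0 = 1
  B[6] = 1 XOR 0 = 1
  B[7] = 1 XOR 0 = 1
  B[8] = 1 XOR 0 = 1
  B[9] = 1 XOR 1 = 0
  B[10] = 0 XOR 1 = 1
  B[11] = 1 XOR 0 = 1
  B[12] = 1 XOR 1 = 0
  B[13] = 0 XOR 0 = 0
  B[14] = 0 XOR 1 = 1
  B[15] = 1 XOR 0 = 1
= 1011111110110011 (49075 decimal)


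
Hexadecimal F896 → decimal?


Positional values:
Position 0: 6 × 16^0 = 6 × 1 = 6
Position 1: 9 × 16^1 = 9 × 16 = 144
Position 2: 8 × 16^2 = 8 × 256 = 2048
Position 3: F × 16^3 = 15 × 4096 = 61440
Sum = 6 + 144 + 2048 + 61440
= 63638


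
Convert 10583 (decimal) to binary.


Divide by 2 repeatedly:
10583 ÷ 2 = 5291 remainder 1
5291 ÷ 2 = 2645 remainder 1
2645 ÷ 2 = 1322 remainder 1
1322 ÷ 2 = 661 remainder 0
661 ÷ 2 = 330 remainder 1
330 ÷ 2 = 165 remainder 0
165 ÷ 2 = 82 remainder 1
82 ÷ 2 = 41 remainder 0
41 ÷ 2 = 20 remainder 1
20 ÷ 2 = 10 remainder 0
10 ÷ 2 = 5 remainder 0
5 ÷ 2 = 2 remainder 1
2 ÷ 2 = 1 remainder 0
1 ÷ 2 = 0 remainder 1
Reading remainders bottom-up:
= 10100101010111


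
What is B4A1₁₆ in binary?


Each hex digit → 4 binary bits:
  B = 1011
  4 = 0100
  A = 1010
  1 = 0001
Concatenate: 1011 0100 1010 0001
= 1011010010100001


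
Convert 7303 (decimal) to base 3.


Divide by 3 repeatedly:
7303 ÷ 3 = 2434 remainder 1
2434 ÷ 3 = 811 remainder 1
811 ÷ 3 = 270 remainder 1
270 ÷ 3 = 90 remainder 0
90 ÷ 3 = 30 remainder 0
30 ÷ 3 = 10 remainder 0
10 ÷ 3 = 3 remainder 1
3 ÷ 3 = 1 remainder 0
1 ÷ 3 = 0 remainder 1
Reading remainders bottom-up:
= 101000111


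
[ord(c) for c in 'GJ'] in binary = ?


String: 'GJ'  (2 characters)
Per-character ASCII lookup:
  'G': uppercase starts at 65: 'G' = 65 + 6 = 71 → 1000111
  'J': uppercase starts at 65: 'J' = 65 + 9 = 74 → 1001010
= 1000111 1001010


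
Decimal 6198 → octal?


Divide by 8 repeatedly:
6198 ÷ 8 = 774 remainder 6
774 ÷ 8 = 96 remainder 6
96 ÷ 8 = 12 remainder 0
12 ÷ 8 = 1 remainder 4
1 ÷ 8 = 0 remainder 1
Reading remainders bottom-up:
= 0o14066


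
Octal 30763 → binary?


Each octal digit → 3 binary bits:
  3 = 011
  0 = 000
  7 = 111
  6 = 110
  3 = 011
Concatenate: 011 000 111 110 011
= 011000111110011


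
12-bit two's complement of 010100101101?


Original: 010100101101
Step 1 - Invert all bits: 101011010010
Step 2 - Add 1: 101011010010 + 1
= 101011010011 (represents -1325)


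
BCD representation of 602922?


Each digit → 4-bit binary:
  6 → 0110
  0 → 0000
  2 → 0010
  9 → 1001
  2 → 0010
  2 → 0010
= 0110 0000 0010 1001 0010 0010


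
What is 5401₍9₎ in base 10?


Positional values (base 9):
  1 × 9^0 = 1 × 1 = 1
  0 × 9^1 = 0 × 9 = 0
  4 × 9^2 = 4 × 81 = 324
  5 × 9^3 = 5 × 729 = 3645
Sum = 1 + 0 + 324 + 3645
= 3970


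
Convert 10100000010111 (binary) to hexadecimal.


Group into 4-bit nibbles: 0010100000010111
  0010 = 2
  1000 = 8
  0001 = 1
  0111 = 7
= 0x2817


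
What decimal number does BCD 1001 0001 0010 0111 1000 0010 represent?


Each 4-bit group → digit:
  1001 → 9
  0001 → 1
  0010 → 2
  0111 → 7
  1000 → 8
  0010 → 2
= 912782


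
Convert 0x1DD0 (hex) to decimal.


Positional values:
Position 0: 0 × 16^0 = 0 × 1 = 0
Position 1: D × 16^1 = 13 × 16 = 208
Position 2: D × 16^2 = 13 × 256 = 3328
Position 3: 1 × 16^3 = 1 × 4096 = 4096
Sum = 0 + 208 + 3328 + 4096
= 7632


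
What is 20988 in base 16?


Divide by 16 repeatedly:
20988 ÷ 16 = 1311 remainder 12 (C)
1311 ÷ 16 = 81 remainder 15 (F)
81 ÷ 16 = 5 remainder 1 (1)
5 ÷ 16 = 0 remainder 5 (5)
Reading remainders bottom-up:
= 0x51FC


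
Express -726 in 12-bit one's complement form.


Original: 001011010110
Invert all bits:
  bit 0: 0 → 1
  bit 1: 0 → 1
  bit 2: 1 → 0
  bit 3: 0 → 1
  bit 4: 1 → 0
  bit 5: 1 → 0
  bit 6: 0 → 1
  bit 7: 1 → 0
  bit 8: 0 → 1
  bit 9: 1 → 0
  bit 10: 1 → 0
  bit 11: 0 → 1
= 110100101001


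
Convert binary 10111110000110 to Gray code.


Binary: 10111110000110
Gray code: G = B XOR (B >> 1)
B >> 1 = 01011111000011
10111110000110 XOR 01011111000011:
  1 XOR 0 = 1
  0 XOR 1 = 1
  1 XOR 0 = 1
  1 XOR 1 = 0
  1 XOR 1 = 0
  1 XOR 1 = 0
  1 XOR 1 = 0
  0 XOR 1 = 1
  0 XOR 0 = 0
  0 XOR 0 = 0
  0 XOR 0 = 0
  1 XOR 0 = 1
  1 XOR 1 = 0
  0 XOR 1 = 1
= 11100001000101


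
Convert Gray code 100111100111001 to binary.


Gray code: 100111100111001
MSB stays the same: 1
Each subsequent bit = prev_binary XOR current_gray:
  B[1] = 1 XOR 0 = 1
  B[2] = 1 XOR 0 = 1
  B[3] = 1 XOR 1 = 0
  B[4] = 0 XOR 1 = 1
  B[5] = 1 XOR 1 = 0
  B[6] = 0 XOR 1 = 1
  B[7] = 1 XOR 0 = 1
  B[8] = 1 XOR 0 = 1
  B[9] = 1 XOR 1 = 0
  B[10] = 0 XOR 1 = 1
  B[11] = 1 XOR 1 = 0
  B[12] = 0 XOR 0 = 0
  B[13] = 0 XOR 0 = 0
  B[14] = 0 XOR 1 = 1
= 111010111010001 (30161 decimal)


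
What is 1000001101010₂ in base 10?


Positional values:
Bit 1: 1 × 2^1 = 2
Bit 3: 1 × 2^3 = 8
Bit 5: 1 × 2^5 = 32
Bit 6: 1 × 2^6 = 64
Bit 12: 1 × 2^12 = 4096
Sum = 2 + 8 + 32 + 64 + 4096
= 4202


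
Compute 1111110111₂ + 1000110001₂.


Align and add column by column (LSB to MSB, carry propagating):
  01111110111
+ 01000110001
  -----------
  col 0: 1 + 1 + 0 (carry in) = 2 → bit 0, carry out 1
  col 1: 1 + 0 + 1 (carry in) = 2 → bit 0, carry out 1
  col 2: 1 + 0 + 1 (carry in) = 2 → bit 0, carry out 1
  col 3: 0 + 0 + 1 (carry in) = 1 → bit 1, carry out 0
  col 4: 1 + 1 + 0 (carry in) = 2 → bit 0, carry out 1
  col 5: 1 + 1 + 1 (carry in) = 3 → bit 1, carry out 1
  col 6: 1 + 0 + 1 (carry in) = 2 → bit 0, carry out 1
  col 7: 1 + 0 + 1 (carry in) = 2 → bit 0, carry out 1
  col 8: 1 + 0 + 1 (carry in) = 2 → bit 0, carry out 1
  col 9: 1 + 1 + 1 (carry in) = 3 → bit 1, carry out 1
  col 10: 0 + 0 + 1 (carry in) = 1 → bit 1, carry out 0
Reading bits MSB→LSB: 11000101000
Strip leading zeros: 11000101000
= 11000101000


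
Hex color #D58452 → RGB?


Hex: #D58452
R = D5₁₆ = 213
G = 84₁₆ = 132
B = 52₁₆ = 82
= RGB(213, 132, 82)


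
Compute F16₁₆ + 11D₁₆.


Align and add column by column (LSB to MSB, each column mod 16 with carry):
  0F16
+ 011D
  ----
  col 0: 6(6) + D(13) + 0 (carry in) = 19 → 3(3), carry out 1
  col 1: 1(1) + 1(1) + 1 (carry in) = 3 → 3(3), carry out 0
  col 2: F(15) + 1(1) + 0 (carry in) = 16 → 0(0), carry out 1
  col 3: 0(0) + 0(0) + 1 (carry in) = 1 → 1(1), carry out 0
Reading digits MSB→LSB: 1033
Strip leading zeros: 1033
= 0x1033


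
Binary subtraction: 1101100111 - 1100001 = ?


Align and subtract column by column (LSB to MSB, borrowing when needed):
  1101100111
- 0001100001
  ----------
  col 0: (1 - 0 borrow-in) - 1 → 1 - 1 = 0, borrow out 0
  col 1: (1 - 0 borrow-in) - 0 → 1 - 0 = 1, borrow out 0
  col 2: (1 - 0 borrow-in) - 0 → 1 - 0 = 1, borrow out 0
  col 3: (0 - 0 borrow-in) - 0 → 0 - 0 = 0, borrow out 0
  col 4: (0 - 0 borrow-in) - 0 → 0 - 0 = 0, borrow out 0
  col 5: (1 - 0 borrow-in) - 1 → 1 - 1 = 0, borrow out 0
  col 6: (1 - 0 borrow-in) - 1 → 1 - 1 = 0, borrow out 0
  col 7: (0 - 0 borrow-in) - 0 → 0 - 0 = 0, borrow out 0
  col 8: (1 - 0 borrow-in) - 0 → 1 - 0 = 1, borrow out 0
  col 9: (1 - 0 borrow-in) - 0 → 1 - 0 = 1, borrow out 0
Reading bits MSB→LSB: 1100000110
Strip leading zeros: 1100000110
= 1100000110


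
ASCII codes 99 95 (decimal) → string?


Codes (decimal): 99 95
Per-code ASCII lookup:
  99  (range 97-122: lowercase, 99 - 97 = 2) → 'c'
  95  (special character) → '_'
= 'c_'


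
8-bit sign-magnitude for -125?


Sign bit: 1 (negative)
Magnitude: 125 = 1111101
= 11111101


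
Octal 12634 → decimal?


Positional values:
Position 0: 4 × 8^0 = 4
Position 1: 3 × 8^1 = 24
Position 2: 6 × 8^2 = 384
Position 3: 2 × 8^3 = 1024
Position 4: 1 × 8^4 = 4096
Sum = 4 + 24 + 384 + 1024 + 4096
= 5532


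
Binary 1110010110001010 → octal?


Group into 3-bit groups: 001110010110001010
  001 = 1
  110 = 6
  010 = 2
  110 = 6
  001 = 1
  010 = 2
= 0o162612


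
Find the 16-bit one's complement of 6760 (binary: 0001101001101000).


Original: 0001101001101000
Invert all bits:
  bit 0: 0 → 1
  bit 1: 0 → 1
  bit 2: 0 → 1
  bit 3: 1 → 0
  bit 4: 1 → 0
  bit 5: 0 → 1
  bit 6: 1 → 0
  bit 7: 0 → 1
  bit 8: 0 → 1
  bit 9: 1 → 0
  bit 10: 1 → 0
  bit 11: 0 → 1
  bit 12: 1 → 0
  bit 13: 0 → 1
  bit 14: 0 → 1
  bit 15: 0 → 1
= 1110010110010111


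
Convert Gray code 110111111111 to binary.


Gray code: 110111111111
MSB stays the same: 1
Each subsequent bit = prev_binary XOR current_gray:
  B[1] = 1 XOR 1 = 0
  B[2] = 0 XOR 0 = 0
  B[3] = 0 XOR 1 = 1
  B[4] = 1 XOR 1 = 0
  B[5] = 0 XOR 1 = 1
  B[6] = 1 XOR 1 = 0
  B[7] = 0 XOR 1 = 1
  B[8] = 1 XOR 1 = 0
  B[9] = 0 XOR 1 = 1
  B[10] = 1 XOR 1 = 0
  B[11] = 0 XOR 1 = 1
= 100101010101 (2389 decimal)


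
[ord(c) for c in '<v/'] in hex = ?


String: '<v/'  (3 characters)
Per-character ASCII lookup:
  '<': special character: '<' = 60 → 0x3C
  'v': lowercase starts at 97: 'v' = 97 + 21 = 118 → 0x76
  '/': special character: '/' = 47 → 0x2F
= 0x3C 0x76 0x2F


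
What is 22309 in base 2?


Divide by 2 repeatedly:
22309 ÷ 2 = 11154 remainder 1
11154 ÷ 2 = 5577 remainder 0
5577 ÷ 2 = 2788 remainder 1
2788 ÷ 2 = 1394 remainder 0
1394 ÷ 2 = 697 remainder 0
697 ÷ 2 = 348 remainder 1
348 ÷ 2 = 174 remainder 0
174 ÷ 2 = 87 remainder 0
87 ÷ 2 = 43 remainder 1
43 ÷ 2 = 21 remainder 1
21 ÷ 2 = 10 remainder 1
10 ÷ 2 = 5 remainder 0
5 ÷ 2 = 2 remainder 1
2 ÷ 2 = 1 remainder 0
1 ÷ 2 = 0 remainder 1
Reading remainders bottom-up:
= 101011100100101


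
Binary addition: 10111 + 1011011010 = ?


Align and add column by column (LSB to MSB, carry propagating):
  00000010111
+ 01011011010
  -----------
  col 0: 1 + 0 + 0 (carry in) = 1 → bit 1, carry out 0
  col 1: 1 + 1 + 0 (carry in) = 2 → bit 0, carry out 1
  col 2: 1 + 0 + 1 (carry in) = 2 → bit 0, carry out 1
  col 3: 0 + 1 + 1 (carry in) = 2 → bit 0, carry out 1
  col 4: 1 + 1 + 1 (carry in) = 3 → bit 1, carry out 1
  col 5: 0 + 0 + 1 (carry in) = 1 → bit 1, carry out 0
  col 6: 0 + 1 + 0 (carry in) = 1 → bit 1, carry out 0
  col 7: 0 + 1 + 0 (carry in) = 1 → bit 1, carry out 0
  col 8: 0 + 0 + 0 (carry in) = 0 → bit 0, carry out 0
  col 9: 0 + 1 + 0 (carry in) = 1 → bit 1, carry out 0
  col 10: 0 + 0 + 0 (carry in) = 0 → bit 0, carry out 0
Reading bits MSB→LSB: 01011110001
Strip leading zeros: 1011110001
= 1011110001


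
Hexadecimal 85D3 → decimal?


Positional values:
Position 0: 3 × 16^0 = 3 × 1 = 3
Position 1: D × 16^1 = 13 × 16 = 208
Position 2: 5 × 16^2 = 5 × 256 = 1280
Position 3: 8 × 16^3 = 8 × 4096 = 32768
Sum = 3 + 208 + 1280 + 32768
= 34259


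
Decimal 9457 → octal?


Divide by 8 repeatedly:
9457 ÷ 8 = 1182 remainder 1
1182 ÷ 8 = 147 remainder 6
147 ÷ 8 = 18 remainder 3
18 ÷ 8 = 2 remainder 2
2 ÷ 8 = 0 remainder 2
Reading remainders bottom-up:
= 0o22361


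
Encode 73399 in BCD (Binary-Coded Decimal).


Each digit → 4-bit binary:
  7 → 0111
  3 → 0011
  3 → 0011
  9 → 1001
  9 → 1001
= 0111 0011 0011 1001 1001


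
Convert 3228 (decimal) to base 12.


Divide by 12 repeatedly:
3228 ÷ 12 = 269 remainder 0
269 ÷ 12 = 22 remainder 5
22 ÷ 12 = 1 remainder 10
1 ÷ 12 = 0 remainder 1
Reading remainders bottom-up:
= 1A50


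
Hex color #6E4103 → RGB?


Hex: #6E4103
R = 6E₁₆ = 110
G = 41₁₆ = 65
B = 03₁₆ = 3
= RGB(110, 65, 3)


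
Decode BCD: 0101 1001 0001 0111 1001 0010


Each 4-bit group → digit:
  0101 → 5
  1001 → 9
  0001 → 1
  0111 → 7
  1001 → 9
  0010 → 2
= 591792


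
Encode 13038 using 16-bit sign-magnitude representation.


Sign bit: 0 (positive)
Magnitude: 13038 = 011001011101110
= 0011001011101110


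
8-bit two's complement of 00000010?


Original: 00000010
Step 1 - Invert all bits: 11111101
Step 2 - Add 1: 11111101 + 1
= 11111110 (represents -2)


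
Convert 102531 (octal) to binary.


Each octal digit → 3 binary bits:
  1 = 001
  0 = 000
  2 = 010
  5 = 101
  3 = 011
  1 = 001
Concatenate: 001 000 010 101 011 001
= 001000010101011001


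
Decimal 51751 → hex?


Divide by 16 repeatedly:
51751 ÷ 16 = 3234 remainder 7 (7)
3234 ÷ 16 = 202 remainder 2 (2)
202 ÷ 16 = 12 remainder 10 (A)
12 ÷ 16 = 0 remainder 12 (C)
Reading remainders bottom-up:
= 0xCA27


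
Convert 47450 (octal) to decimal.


Positional values:
Position 0: 0 × 8^0 = 0
Position 1: 5 × 8^1 = 40
Position 2: 4 × 8^2 = 256
Position 3: 7 × 8^3 = 3584
Position 4: 4 × 8^4 = 16384
Sum = 0 + 40 + 256 + 3584 + 16384
= 20264


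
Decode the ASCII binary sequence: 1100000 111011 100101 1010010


Codes (binary): 1100000 111011 100101 1010010
Per-code ASCII lookup:
  1100000 = 96  (special character) → '`'
  111011 = 59  (special character) → ';'
  100101 = 37  (special character) → '%'
  1010010 = 82  (range 65-90: uppercase, 82 - 65 = 17) → 'R'
= '`;%R'


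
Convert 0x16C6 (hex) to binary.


Each hex digit → 4 binary bits:
  1 = 0001
  6 = 0110
  C = 1100
  6 = 0110
Concatenate: 0001 0110 1100 0110
= 0001011011000110


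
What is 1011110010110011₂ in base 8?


Group into 3-bit groups: 001011110010110011
  001 = 1
  011 = 3
  110 = 6
  010 = 2
  110 = 6
  011 = 3
= 0o136263


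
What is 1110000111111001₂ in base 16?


Group into 4-bit nibbles: 1110000111111001
  1110 = E
  0001 = 1
  1111 = F
  1001 = 9
= 0xE1F9


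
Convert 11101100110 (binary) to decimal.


Positional values:
Bit 1: 1 × 2^1 = 2
Bit 2: 1 × 2^2 = 4
Bit 5: 1 × 2^5 = 32
Bit 6: 1 × 2^6 = 64
Bit 8: 1 × 2^8 = 256
Bit 9: 1 × 2^9 = 512
Bit 10: 1 × 2^10 = 1024
Sum = 2 + 4 + 32 + 64 + 256 + 512 + 1024
= 1894


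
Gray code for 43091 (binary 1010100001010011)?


Binary: 1010100001010011
Gray code: G = B XOR (B >> 1)
B >> 1 = 0101010000101001
1010100001010011 XOR 0101010000101001:
  1 XOR 0 = 1
  0 XOR 1 = 1
  1 XOR 0 = 1
  0 XOR 1 = 1
  1 XOR 0 = 1
  0 XOR 1 = 1
  0 XOR 0 = 0
  0 XOR 0 = 0
  0 XOR 0 = 0
  1 XOR 0 = 1
  0 XOR 1 = 1
  1 XOR 0 = 1
  0 XOR 1 = 1
  0 XOR 0 = 0
  1 XOR 0 = 1
  1 XOR 1 = 0
= 1111110001111010


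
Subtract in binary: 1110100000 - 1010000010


Align and subtract column by column (LSB to MSB, borrowing when needed):
  1110100000
- 1010000010
  ----------
  col 0: (0 - 0 borrow-in) - 0 → 0 - 0 = 0, borrow out 0
  col 1: (0 - 0 borrow-in) - 1 → borrow from next column: (0+2) - 1 = 1, borrow out 1
  col 2: (0 - 1 borrow-in) - 0 → borrow from next column: (-1+2) - 0 = 1, borrow out 1
  col 3: (0 - 1 borrow-in) - 0 → borrow from next column: (-1+2) - 0 = 1, borrow out 1
  col 4: (0 - 1 borrow-in) - 0 → borrow from next column: (-1+2) - 0 = 1, borrow out 1
  col 5: (1 - 1 borrow-in) - 0 → 0 - 0 = 0, borrow out 0
  col 6: (0 - 0 borrow-in) - 0 → 0 - 0 = 0, borrow out 0
  col 7: (1 - 0 borrow-in) - 1 → 1 - 1 = 0, borrow out 0
  col 8: (1 - 0 borrow-in) - 0 → 1 - 0 = 1, borrow out 0
  col 9: (1 - 0 borrow-in) - 1 → 1 - 1 = 0, borrow out 0
Reading bits MSB→LSB: 0100011110
Strip leading zeros: 100011110
= 100011110


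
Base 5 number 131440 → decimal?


Positional values (base 5):
  0 × 5^0 = 0 × 1 = 0
  4 × 5^1 = 4 × 5 = 20
  4 × 5^2 = 4 × 25 = 100
  1 × 5^3 = 1 × 125 = 125
  3 × 5^4 = 3 × 625 = 1875
  1 × 5^5 = 1 × 3125 = 3125
Sum = 0 + 20 + 100 + 125 + 1875 + 3125
= 5245


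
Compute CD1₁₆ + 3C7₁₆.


Align and add column by column (LSB to MSB, each column mod 16 with carry):
  0CD1
+ 03C7
  ----
  col 0: 1(1) + 7(7) + 0 (carry in) = 8 → 8(8), carry out 0
  col 1: D(13) + C(12) + 0 (carry in) = 25 → 9(9), carry out 1
  col 2: C(12) + 3(3) + 1 (carry in) = 16 → 0(0), carry out 1
  col 3: 0(0) + 0(0) + 1 (carry in) = 1 → 1(1), carry out 0
Reading digits MSB→LSB: 1098
Strip leading zeros: 1098
= 0x1098


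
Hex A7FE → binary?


Each hex digit → 4 binary bits:
  A = 1010
  7 = 0111
  F = 1111
  E = 1110
Concatenate: 1010 0111 1111 1110
= 1010011111111110


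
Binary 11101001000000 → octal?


Group into 3-bit groups: 011101001000000
  011 = 3
  101 = 5
  001 = 1
  000 = 0
  000 = 0
= 0o35100


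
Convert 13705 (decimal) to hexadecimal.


Divide by 16 repeatedly:
13705 ÷ 16 = 856 remainder 9 (9)
856 ÷ 16 = 53 remainder 8 (8)
53 ÷ 16 = 3 remainder 5 (5)
3 ÷ 16 = 0 remainder 3 (3)
Reading remainders bottom-up:
= 0x3589


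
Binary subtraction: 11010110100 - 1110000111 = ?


Align and subtract column by column (LSB to MSB, borrowing when needed):
  11010110100
- 01110000111
  -----------
  col 0: (0 - 0 borrow-in) - 1 → borrow from next column: (0+2) - 1 = 1, borrow out 1
  col 1: (0 - 1 borrow-in) - 1 → borrow from next column: (-1+2) - 1 = 0, borrow out 1
  col 2: (1 - 1 borrow-in) - 1 → borrow from next column: (0+2) - 1 = 1, borrow out 1
  col 3: (0 - 1 borrow-in) - 0 → borrow from next column: (-1+2) - 0 = 1, borrow out 1
  col 4: (1 - 1 borrow-in) - 0 → 0 - 0 = 0, borrow out 0
  col 5: (1 - 0 borrow-in) - 0 → 1 - 0 = 1, borrow out 0
  col 6: (0 - 0 borrow-in) - 0 → 0 - 0 = 0, borrow out 0
  col 7: (1 - 0 borrow-in) - 1 → 1 - 1 = 0, borrow out 0
  col 8: (0 - 0 borrow-in) - 1 → borrow from next column: (0+2) - 1 = 1, borrow out 1
  col 9: (1 - 1 borrow-in) - 1 → borrow from next column: (0+2) - 1 = 1, borrow out 1
  col 10: (1 - 1 borrow-in) - 0 → 0 - 0 = 0, borrow out 0
Reading bits MSB→LSB: 01100101101
Strip leading zeros: 1100101101
= 1100101101


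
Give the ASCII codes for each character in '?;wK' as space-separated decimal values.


String: '?;wK'  (4 characters)
Per-character ASCII lookup:
  '?': special character: '?' = 63
  ';': special character: ';' = 59
  'w': lowercase starts at 97: 'w' = 97 + 22 = 119
  'K': uppercase starts at 65: 'K' = 65 + 10 = 75
= 63 59 119 75


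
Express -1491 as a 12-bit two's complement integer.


Original: 010111010011
Step 1 - Invert all bits: 101000101100
Step 2 - Add 1: 101000101100 + 1
= 101000101101 (represents -1491)


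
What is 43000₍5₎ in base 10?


Positional values (base 5):
  0 × 5^0 = 0 × 1 = 0
  0 × 5^1 = 0 × 5 = 0
  0 × 5^2 = 0 × 25 = 0
  3 × 5^3 = 3 × 125 = 375
  4 × 5^4 = 4 × 625 = 2500
Sum = 0 + 0 + 0 + 375 + 2500
= 2875


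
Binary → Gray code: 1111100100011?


Binary: 1111100100011
Gray code: G = B XOR (B >> 1)
B >> 1 = 0111110010001
1111100100011 XOR 0111110010001:
  1 XOR 0 = 1
  1 XOR 1 = 0
  1 XOR 1 = 0
  1 XOR 1 = 0
  1 XOR 1 = 0
  0 XOR 1 = 1
  0 XOR 0 = 0
  1 XOR 0 = 1
  0 XOR 1 = 1
  0 XOR 0 = 0
  0 XOR 0 = 0
  1 XOR 0 = 1
  1 XOR 1 = 0
= 1000010110010


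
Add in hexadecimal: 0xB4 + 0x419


Align and add column by column (LSB to MSB, each column mod 16 with carry):
  00B4
+ 0419
  ----
  col 0: 4(4) + 9(9) + 0 (carry in) = 13 → D(13), carry out 0
  col 1: B(11) + 1(1) + 0 (carry in) = 12 → C(12), carry out 0
  col 2: 0(0) + 4(4) + 0 (carry in) = 4 → 4(4), carry out 0
  col 3: 0(0) + 0(0) + 0 (carry in) = 0 → 0(0), carry out 0
Reading digits MSB→LSB: 04CD
Strip leading zeros: 4CD
= 0x4CD


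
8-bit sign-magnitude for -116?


Sign bit: 1 (negative)
Magnitude: 116 = 1110100
= 11110100


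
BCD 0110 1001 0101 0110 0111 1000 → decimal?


Each 4-bit group → digit:
  0110 → 6
  1001 → 9
  0101 → 5
  0110 → 6
  0111 → 7
  1000 → 8
= 695678


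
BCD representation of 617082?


Each digit → 4-bit binary:
  6 → 0110
  1 → 0001
  7 → 0111
  0 → 0000
  8 → 1000
  2 → 0010
= 0110 0001 0111 0000 1000 0010


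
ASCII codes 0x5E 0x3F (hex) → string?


Codes (hex): 0x5E 0x3F
Per-code ASCII lookup:
  0x5E = 94  (special character) → '^'
  0x3F = 63  (special character) → '?'
= '^?'


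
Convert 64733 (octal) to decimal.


Positional values:
Position 0: 3 × 8^0 = 3
Position 1: 3 × 8^1 = 24
Position 2: 7 × 8^2 = 448
Position 3: 4 × 8^3 = 2048
Position 4: 6 × 8^4 = 24576
Sum = 3 + 24 + 448 + 2048 + 24576
= 27099


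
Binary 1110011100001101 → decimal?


Positional values:
Bit 0: 1 × 2^0 = 1
Bit 2: 1 × 2^2 = 4
Bit 3: 1 × 2^3 = 8
Bit 8: 1 × 2^8 = 256
Bit 9: 1 × 2^9 = 512
Bit 10: 1 × 2^10 = 1024
Bit 13: 1 × 2^13 = 8192
Bit 14: 1 × 2^14 = 16384
Bit 15: 1 × 2^15 = 32768
Sum = 1 + 4 + 8 + 256 + 512 + 1024 + 8192 + 16384 + 32768
= 59149


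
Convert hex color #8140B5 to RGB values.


Hex: #8140B5
R = 81₁₆ = 129
G = 40₁₆ = 64
B = B5₁₆ = 181
= RGB(129, 64, 181)


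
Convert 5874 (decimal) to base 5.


Divide by 5 repeatedly:
5874 ÷ 5 = 1174 remainder 4
1174 ÷ 5 = 234 remainder 4
234 ÷ 5 = 46 remainder 4
46 ÷ 5 = 9 remainder 1
9 ÷ 5 = 1 remainder 4
1 ÷ 5 = 0 remainder 1
Reading remainders bottom-up:
= 141444


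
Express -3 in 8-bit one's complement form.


Original: 00000011
Invert all bits:
  bit 0: 0 → 1
  bit 1: 0 → 1
  bit 2: 0 → 1
  bit 3: 0 → 1
  bit 4: 0 → 1
  bit 5: 0 → 1
  bit 6: 1 → 0
  bit 7: 1 → 0
= 11111100


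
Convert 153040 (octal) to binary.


Each octal digit → 3 binary bits:
  1 = 001
  5 = 101
  3 = 011
  0 = 000
  4 = 100
  0 = 000
Concatenate: 001 101 011 000 100 000
= 001101011000100000


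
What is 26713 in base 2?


Divide by 2 repeatedly:
26713 ÷ 2 = 13356 remainder 1
13356 ÷ 2 = 6678 remainder 0
6678 ÷ 2 = 3339 remainder 0
3339 ÷ 2 = 1669 remainder 1
1669 ÷ 2 = 834 remainder 1
834 ÷ 2 = 417 remainder 0
417 ÷ 2 = 208 remainder 1
208 ÷ 2 = 104 remainder 0
104 ÷ 2 = 52 remainder 0
52 ÷ 2 = 26 remainder 0
26 ÷ 2 = 13 remainder 0
13 ÷ 2 = 6 remainder 1
6 ÷ 2 = 3 remainder 0
3 ÷ 2 = 1 remainder 1
1 ÷ 2 = 0 remainder 1
Reading remainders bottom-up:
= 110100001011001


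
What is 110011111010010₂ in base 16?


Group into 4-bit nibbles: 0110011111010010
  0110 = 6
  0111 = 7
  1101 = D
  0010 = 2
= 0x67D2


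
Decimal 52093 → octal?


Divide by 8 repeatedly:
52093 ÷ 8 = 6511 remainder 5
6511 ÷ 8 = 813 remainder 7
813 ÷ 8 = 101 remainder 5
101 ÷ 8 = 12 remainder 5
12 ÷ 8 = 1 remainder 4
1 ÷ 8 = 0 remainder 1
Reading remainders bottom-up:
= 0o145575


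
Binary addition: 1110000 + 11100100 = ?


Align and add column by column (LSB to MSB, carry propagating):
  001110000
+ 011100100
  ---------
  col 0: 0 + 0 + 0 (carry in) = 0 → bit 0, carry out 0
  col 1: 0 + 0 + 0 (carry in) = 0 → bit 0, carry out 0
  col 2: 0 + 1 + 0 (carry in) = 1 → bit 1, carry out 0
  col 3: 0 + 0 + 0 (carry in) = 0 → bit 0, carry out 0
  col 4: 1 + 0 + 0 (carry in) = 1 → bit 1, carry out 0
  col 5: 1 + 1 + 0 (carry in) = 2 → bit 0, carry out 1
  col 6: 1 + 1 + 1 (carry in) = 3 → bit 1, carry out 1
  col 7: 0 + 1 + 1 (carry in) = 2 → bit 0, carry out 1
  col 8: 0 + 0 + 1 (carry in) = 1 → bit 1, carry out 0
Reading bits MSB→LSB: 101010100
Strip leading zeros: 101010100
= 101010100


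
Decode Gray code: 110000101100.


Gray code: 110000101100
MSB stays the same: 1
Each subsequent bit = prev_binary XOR current_gray:
  B[1] = 1 XOR 1 = 0
  B[2] = 0 XOR 0 = 0
  B[3] = 0 XOR 0 = 0
  B[4] = 0 XOR 0 = 0
  B[5] = 0 XOR 0 = 0
  B[6] = 0 XOR 1 = 1
  B[7] = 1 XOR 0 = 1
  B[8] = 1 XOR 1 = 0
  B[9] = 0 XOR 1 = 1
  B[10] = 1 XOR 0 = 1
  B[11] = 1 XOR 0 = 1
= 100000110111 (2103 decimal)


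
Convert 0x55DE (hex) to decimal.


Positional values:
Position 0: E × 16^0 = 14 × 1 = 14
Position 1: D × 16^1 = 13 × 16 = 208
Position 2: 5 × 16^2 = 5 × 256 = 1280
Position 3: 5 × 16^3 = 5 × 4096 = 20480
Sum = 14 + 208 + 1280 + 20480
= 21982


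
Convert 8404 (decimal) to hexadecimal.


Divide by 16 repeatedly:
8404 ÷ 16 = 525 remainder 4 (4)
525 ÷ 16 = 32 remainder 13 (D)
32 ÷ 16 = 2 remainder 0 (0)
2 ÷ 16 = 0 remainder 2 (2)
Reading remainders bottom-up:
= 0x20D4
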